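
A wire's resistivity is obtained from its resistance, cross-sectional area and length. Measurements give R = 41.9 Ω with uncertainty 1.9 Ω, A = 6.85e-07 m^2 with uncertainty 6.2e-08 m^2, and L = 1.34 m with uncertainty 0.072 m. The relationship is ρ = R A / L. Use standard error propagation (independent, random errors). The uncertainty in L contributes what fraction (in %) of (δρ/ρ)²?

(δρ/ρ)² = (1·δR/R)² + (1·δA/A)² + (-1·δL/L)²
  R term: (1×0.0453)² = 0.00206
  A term: (1×0.0905)² = 0.00819
  L term: (-1×0.0537)² = 0.00289
Total = 0.0131. Share from L = 0.00289/0.0131 = 0.220.

22.0%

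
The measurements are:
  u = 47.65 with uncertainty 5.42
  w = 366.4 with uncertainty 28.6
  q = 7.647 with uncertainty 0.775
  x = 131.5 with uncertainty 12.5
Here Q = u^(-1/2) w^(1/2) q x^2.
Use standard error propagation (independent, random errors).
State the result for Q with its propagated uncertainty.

Q is a product of powers, so relative uncertainties combine in quadrature:
  (−½·δu/u)² = (-0.5×0.114)² = 0.00323;  (½·δw/w)² = (0.5×0.0781)² = 0.00152;  (1·δq/q)² = (1×0.101)² = 0.0103;  (2·δx/x)² = (2×0.0951)² = 0.0361
δQ/Q = √(0.0512) = 0.226
Q = 366700, so δQ = 0.226 × 366700 = 82900.

366700 ± 82900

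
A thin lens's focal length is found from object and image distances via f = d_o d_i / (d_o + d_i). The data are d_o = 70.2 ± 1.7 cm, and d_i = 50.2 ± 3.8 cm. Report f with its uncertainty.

29.3 ± 1.33 cm

∂f/∂d_o = (d_i/(d_o+d_i))² = 0.174;  ∂f/∂d_i = (d_o/(d_o+d_i))² = 0.340
δf = √((∂f/∂d_o · δd_o)² + (∂f/∂d_i · δd_i)²) = √(0.0873 + 1.67) = 1.33 cm
f = 29.3 cm.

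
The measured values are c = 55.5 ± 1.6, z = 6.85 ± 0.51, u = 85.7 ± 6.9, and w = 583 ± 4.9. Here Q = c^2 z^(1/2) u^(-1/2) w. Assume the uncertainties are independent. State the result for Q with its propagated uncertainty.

(5.08 ± 0.406) × 10^5

Products/powers → add relative errors in quadrature, weighted by exponent:
  (2·δc/c)² = (2×0.0288)² = 0.00332;  (½·δz/z)² = (0.5×0.0745)² = 0.00139;  (−½·δu/u)² = (-0.5×0.0805)² = 0.00162;  (1·δw/w)² = (1×0.00840)² = 7.06e-05
δQ/Q = √(0.00640) = 0.0800
Q = 5.08e+05, so δQ = 0.0800 × 5.08e+05 = 40600.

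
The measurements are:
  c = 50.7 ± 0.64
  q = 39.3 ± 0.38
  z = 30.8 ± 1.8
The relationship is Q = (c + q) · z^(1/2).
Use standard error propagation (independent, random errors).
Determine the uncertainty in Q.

Let u = c + q = 90.0. δu = √(δc² + δq²) = √(0.410 + 0.144) = 0.744, so δu/u = 0.00827.
Q is then a monomial in u, z:
δQ/Q = √((δu/u)² + (½·δz/z)²) = √(6.84e-05 + 0.000854) = 0.0304
Q = 499, so δQ = 0.0304 × 499 = 15.2.

15.2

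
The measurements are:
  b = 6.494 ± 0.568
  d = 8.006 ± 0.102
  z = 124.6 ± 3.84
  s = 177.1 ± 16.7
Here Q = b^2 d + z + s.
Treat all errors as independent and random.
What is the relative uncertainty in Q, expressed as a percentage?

Let p = b^2·d = 337.6. δp/p = √((2·δb/b)² + (1·δd/d)²) = √(0.0306 + 0.000162) = 0.175, so δp = 59.2.
Q = p + z + s: δQ = √(δp² + δz² + δs²) = √(3510 + 14.7 + 279) = 61.6
Q = 639.3, so δQ/Q = 61.6/639.3 = 0.0964.

9.64%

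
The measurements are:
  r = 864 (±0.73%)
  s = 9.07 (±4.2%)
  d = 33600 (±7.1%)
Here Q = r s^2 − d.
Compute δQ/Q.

Let p = r·s^2 = 71100. δp/p = √((1·δr/r)² + (2·δs/s)²) = √(5.33e-05 + 0.00706) = 0.0843, so δp = 5990.
Q = p − d: δQ = √(δp² + δd²) = √(3.59e+07 + 5.69e+06) = 6450
Q = 37500, so δQ/Q = 6450/37500 = 0.172.

0.172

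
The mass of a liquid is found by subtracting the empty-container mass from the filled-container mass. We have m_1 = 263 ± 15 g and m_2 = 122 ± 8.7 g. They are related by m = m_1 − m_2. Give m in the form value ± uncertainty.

For a sum/difference, combine absolute errors in quadrature:
  (δm_1)² = 225;  (δm_2)² = 75.7
δm = √(301) = 17.3 g
m = 141 g.

141 ± 17.3 g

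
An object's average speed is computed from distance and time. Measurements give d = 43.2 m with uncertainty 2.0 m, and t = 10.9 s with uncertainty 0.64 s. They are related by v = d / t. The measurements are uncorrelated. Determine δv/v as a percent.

7.48%

For a monomial v ∝ d, t^-1, fractional errors add in quadrature:
  (1·δd/d)² = (1×0.0463)² = 0.00214;  (-1·δt/t)² = (-1×0.0587)² = 0.00345
δv/v = √(0.00559) = 0.0748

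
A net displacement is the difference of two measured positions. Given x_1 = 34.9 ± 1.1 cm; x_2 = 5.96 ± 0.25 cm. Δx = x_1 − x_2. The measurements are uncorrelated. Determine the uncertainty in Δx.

1.13 cm

Each term contributes (cᵢ δxᵢ)² to (δΔx)²:
  (δx_1)² = 1.21;  (δx_2)² = 0.0625
δΔx = √(1.27) = 1.13 cm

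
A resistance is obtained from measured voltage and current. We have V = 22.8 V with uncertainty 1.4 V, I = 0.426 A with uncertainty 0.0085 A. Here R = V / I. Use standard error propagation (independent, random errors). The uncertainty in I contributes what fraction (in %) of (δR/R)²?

(δR/R)² = (1·δV/V)² + (-1·δI/I)²
  V term: (1×0.0614)² = 0.00377
  I term: (-1×0.0200)² = 0.000398
Total = 0.00417. Share from I = 0.000398/0.00417 = 0.0955.

9.55%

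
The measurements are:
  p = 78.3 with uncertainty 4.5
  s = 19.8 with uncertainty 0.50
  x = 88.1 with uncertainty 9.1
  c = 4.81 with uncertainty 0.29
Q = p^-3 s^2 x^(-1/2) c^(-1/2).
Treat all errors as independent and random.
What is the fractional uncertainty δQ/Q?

0.189

Since Q is a product/quotient, work with relative uncertainties:
  (-3·δp/p)² = (-3×0.0575)² = 0.0297;  (2·δs/s)² = (2×0.0253)² = 0.00255;  (−½·δx/x)² = (-0.5×0.103)² = 0.00267;  (−½·δc/c)² = (-0.5×0.0603)² = 0.000909
δQ/Q = √(0.0359) = 0.189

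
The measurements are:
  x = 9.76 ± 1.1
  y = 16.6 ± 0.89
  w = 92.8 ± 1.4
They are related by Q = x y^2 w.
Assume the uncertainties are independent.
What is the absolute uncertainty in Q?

Products/powers → add relative errors in quadrature, weighted by exponent:
  (1·δx/x)² = (1×0.113)² = 0.0127;  (2·δy/y)² = (2×0.0536)² = 0.0115;  (1·δw/w)² = (1×0.0151)² = 0.000228
δQ/Q = √(0.0244) = 0.156
Q = 2.5e+05, so δQ = 0.156 × 2.5e+05 = 39000.

39000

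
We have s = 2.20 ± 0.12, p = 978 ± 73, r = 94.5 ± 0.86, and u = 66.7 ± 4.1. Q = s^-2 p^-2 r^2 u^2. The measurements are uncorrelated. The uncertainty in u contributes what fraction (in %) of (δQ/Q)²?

(δQ/Q)² = (-2·δs/s)² + (-2·δp/p)² + (2·δr/r)² + (2·δu/u)²
  s term: (-2×0.0545)² = 0.0119
  p term: (-2×0.0746)² = 0.0223
  r term: (2×0.00910)² = 0.000331
  u term: (2×0.0615)² = 0.0151
Total = 0.0496. Share from u = 0.0151/0.0496 = 0.305.

30.5%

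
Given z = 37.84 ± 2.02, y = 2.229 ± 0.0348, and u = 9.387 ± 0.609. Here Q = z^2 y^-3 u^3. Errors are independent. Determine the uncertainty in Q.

24300

Relative error in a monomial: (δQ/Q)² = Σ (nᵢ · δxᵢ/xᵢ)².
  (2·δz/z)² = (2×0.0534)² = 0.0114;  (-3·δy/y)² = (-3×0.0156)² = 0.00219;  (3·δu/u)² = (3×0.0649)² = 0.0379
δQ/Q = √(0.0515) = 0.227
Q = 106900, so δQ = 0.227 × 106900 = 24300.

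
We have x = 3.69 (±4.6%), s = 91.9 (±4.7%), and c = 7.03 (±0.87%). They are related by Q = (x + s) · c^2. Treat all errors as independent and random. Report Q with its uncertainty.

Let u = x + s = 95.6. δu = √(δx² + δs²) = √(0.0288 + 18.7) = 4.32, so δu/u = 0.0452.
Q is then a monomial in u, c:
δQ/Q = √((δu/u)² + (2·δc/c)²) = √(0.00204 + 0.000303) = 0.0485
Q = 4720, so δQ = 0.0485 × 4720 = 229.

4720 ± 229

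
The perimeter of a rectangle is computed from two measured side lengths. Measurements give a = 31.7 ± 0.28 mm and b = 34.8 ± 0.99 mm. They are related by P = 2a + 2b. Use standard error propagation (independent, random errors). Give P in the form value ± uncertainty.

P is a linear combination, so absolute uncertainties add in quadrature:
  (2·δa)² = 0.314;  (2·δb)² = 3.92
δP = √(4.23) = 2.06 mm
P = 133 mm.

133 ± 2.06 mm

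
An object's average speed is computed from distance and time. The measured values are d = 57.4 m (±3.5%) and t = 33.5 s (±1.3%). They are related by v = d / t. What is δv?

0.0640 m/s

Products/powers → add relative errors in quadrature, weighted by exponent:
  (1·δd/d)² = (1×0.0350)² = 0.00123;  (-1·δt/t)² = (-1×0.0130)² = 0.000169
δv/v = √(0.00139) = 0.0373
v = 1.71 m/s, so δv = 0.0373 × 1.71 = 0.0640 m/s.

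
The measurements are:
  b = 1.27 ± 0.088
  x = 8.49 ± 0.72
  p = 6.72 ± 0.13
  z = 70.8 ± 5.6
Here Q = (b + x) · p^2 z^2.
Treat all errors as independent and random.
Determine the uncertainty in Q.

3.95e+05

Let u = b + x = 9.76. δu = √(δb² + δx²) = √(0.00774 + 0.518) = 0.725, so δu/u = 0.0743.
Q is then a monomial in u, p, z:
δQ/Q = √((δu/u)² + (2·δp/p)² + (2·δz/z)²) = √(0.00552 + 0.00150 + 0.0250) = 0.179
Q = 2.21e+06, so δQ = 0.179 × 2.21e+06 = 3.95e+05.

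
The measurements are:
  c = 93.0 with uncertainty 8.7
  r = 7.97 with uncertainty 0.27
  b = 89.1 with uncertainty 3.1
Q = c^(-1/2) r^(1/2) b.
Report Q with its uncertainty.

26.1 ± 1.58

Q is a product of powers, so relative uncertainties combine in quadrature:
  (−½·δc/c)² = (-0.5×0.0935)² = 0.00219;  (½·δr/r)² = (0.5×0.0339)² = 0.000287;  (1·δb/b)² = (1×0.0348)² = 0.00121
δQ/Q = √(0.00369) = 0.0607
Q = 26.1, so δQ = 0.0607 × 26.1 = 1.58.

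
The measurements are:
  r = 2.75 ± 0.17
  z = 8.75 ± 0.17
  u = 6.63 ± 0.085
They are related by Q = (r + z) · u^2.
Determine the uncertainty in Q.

16.7

Let w = r + z = 11.5. δw = √(δr² + δz²) = √(0.0289 + 0.0289) = 0.240, so δw/w = 0.0209.
Q is then a monomial in w, u:
δQ/Q = √((δw/w)² + (2·δu/u)²) = √(0.000437 + 0.000657) = 0.0331
Q = 506, so δQ = 0.0331 × 506 = 16.7.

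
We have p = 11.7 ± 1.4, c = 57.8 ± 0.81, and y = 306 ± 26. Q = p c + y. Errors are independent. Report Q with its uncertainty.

Let w = p·c = 676. δw/w = √((1·δp/p)² + (1·δc/c)²) = √(0.0143 + 0.000196) = 0.120, so δw = 81.5.
Q = w + y: δQ = √(δw² + δy²) = √(6640 + 676) = 85.5
Q = 982.

982 ± 85.5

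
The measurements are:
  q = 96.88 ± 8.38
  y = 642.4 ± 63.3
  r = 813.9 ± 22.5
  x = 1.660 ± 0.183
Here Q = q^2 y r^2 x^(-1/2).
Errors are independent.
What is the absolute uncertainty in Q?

6.63e+11

Products/powers → add relative errors in quadrature, weighted by exponent:
  (2·δq/q)² = (2×0.0865)² = 0.0299;  (1·δy/y)² = (1×0.0985)² = 0.00971;  (2·δr/r)² = (2×0.0276)² = 0.00306;  (−½·δx/x)² = (-0.5×0.110)² = 0.00304
δQ/Q = √(0.0457) = 0.214
Q = 3.1e+12, so δQ = 0.214 × 3.1e+12 = 6.63e+11.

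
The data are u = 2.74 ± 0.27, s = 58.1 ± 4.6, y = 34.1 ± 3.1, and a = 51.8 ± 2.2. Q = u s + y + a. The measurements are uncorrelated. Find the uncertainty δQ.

Let p = u·s = 159. δp/p = √((1·δu/u)² + (1·δs/s)²) = √(0.00971 + 0.00627) = 0.126, so δp = 20.1.
Q = p + y + a: δQ = √(δp² + δy² + δa²) = √(405 + 9.61 + 4.84) = 20.5

20.5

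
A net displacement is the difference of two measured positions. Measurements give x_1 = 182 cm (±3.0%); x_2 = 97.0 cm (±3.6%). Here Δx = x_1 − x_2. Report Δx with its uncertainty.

85.0 ± 6.48 cm

Absolute uncertainties add in quadrature for a linear combination:
  (δx_1)² = 29.8;  (δx_2)² = 12.2
δΔx = √(42.0) = 6.48 cm
Δx = 85.0 cm.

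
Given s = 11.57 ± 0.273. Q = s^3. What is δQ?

Relative error in a monomial: (δQ/Q)² = Σ (nᵢ · δxᵢ/xᵢ)².
  (3·δs/s)² = (3×0.0236)² = 0.00501
δQ/Q = √(0.00501) = 0.0708
Q = 1549, so δQ = 0.0708 × 1549 = 110.

110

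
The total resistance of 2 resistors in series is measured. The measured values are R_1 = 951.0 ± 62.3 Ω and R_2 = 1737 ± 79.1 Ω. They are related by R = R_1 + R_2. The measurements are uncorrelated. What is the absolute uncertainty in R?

Sums and differences: (δR)² = Σ (cᵢ δxᵢ)².
  (δR_1)² = 3880;  (δR_2)² = 6260
δR = √(10100) = 101 Ω

101 Ω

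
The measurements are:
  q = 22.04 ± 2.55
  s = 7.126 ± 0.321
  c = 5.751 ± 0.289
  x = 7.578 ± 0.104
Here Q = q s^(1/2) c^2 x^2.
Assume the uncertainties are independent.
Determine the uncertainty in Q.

Products/powers → add relative errors in quadrature, weighted by exponent:
  (1·δq/q)² = (1×0.116)² = 0.0134;  (½·δs/s)² = (0.5×0.0450)² = 0.000507;  (2·δc/c)² = (2×0.0503)² = 0.0101;  (2·δx/x)² = (2×0.0137)² = 0.000753
δQ/Q = √(0.0247) = 0.157
Q = 111700, so δQ = 0.157 × 111700 = 17600.

17600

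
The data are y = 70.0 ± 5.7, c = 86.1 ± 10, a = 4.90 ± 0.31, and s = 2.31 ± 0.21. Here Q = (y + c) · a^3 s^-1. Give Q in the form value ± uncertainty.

7950 ± 1770

Let u = y + c = 156. δu = √(δy² + δc²) = √(32.5 + 100) = 11.5, so δu/u = 0.0737.
Q is then a monomial in u, a, s:
δQ/Q = √((δu/u)² + (3·δa/a)² + (-1·δs/s)²) = √(0.00544 + 0.0360 + 0.00826) = 0.223
Q = 7950, so δQ = 0.223 × 7950 = 1770.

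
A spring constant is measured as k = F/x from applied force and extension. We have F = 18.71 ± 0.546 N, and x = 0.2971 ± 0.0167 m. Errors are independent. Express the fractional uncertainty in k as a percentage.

Products/powers → add relative errors in quadrature, weighted by exponent:
  (1·δF/F)² = (1×0.0292)² = 0.000852;  (-1·δx/x)² = (-1×0.0562)² = 0.00316
δk/k = √(0.00401) = 0.0633

6.33%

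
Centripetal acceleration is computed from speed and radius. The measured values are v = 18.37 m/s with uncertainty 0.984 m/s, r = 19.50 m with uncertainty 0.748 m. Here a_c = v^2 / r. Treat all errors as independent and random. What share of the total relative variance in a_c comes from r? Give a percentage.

11.4%

(δa_c/a_c)² = (2·δv/v)² + (-1·δr/r)²
  v term: (2×0.0536)² = 0.0115
  r term: (-1×0.0384)² = 0.00147
Total = 0.0129. Share from r = 0.00147/0.0129 = 0.114.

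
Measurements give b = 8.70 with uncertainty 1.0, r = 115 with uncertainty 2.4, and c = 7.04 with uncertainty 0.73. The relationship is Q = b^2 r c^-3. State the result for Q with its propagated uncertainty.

For a monomial Q ∝ b^2, r, c^-3, fractional errors add in quadrature:
  (2·δb/b)² = (2×0.115)² = 0.0528;  (1·δr/r)² = (1×0.0209)² = 0.000436;  (-3·δc/c)² = (-3×0.104)² = 0.0968
δQ/Q = √(0.150) = 0.387
Q = 24.9, so δQ = 0.387 × 24.9 = 9.66.

24.9 ± 9.66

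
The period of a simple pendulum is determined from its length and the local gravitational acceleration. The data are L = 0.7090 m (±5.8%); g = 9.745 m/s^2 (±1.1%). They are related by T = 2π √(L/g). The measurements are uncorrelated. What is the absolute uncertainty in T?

T is a product of powers, so relative uncertainties combine in quadrature:
  (½·δL/L)² = (0.5×0.0580)² = 0.000841;  (−½·δg/g)² = (-0.5×0.0110)² = 3.03e-05
δT/T = √(0.000871) = 0.0295
T = 1.695 s, so δT = 0.0295 × 1.695 = 0.0500 s.

0.0500 s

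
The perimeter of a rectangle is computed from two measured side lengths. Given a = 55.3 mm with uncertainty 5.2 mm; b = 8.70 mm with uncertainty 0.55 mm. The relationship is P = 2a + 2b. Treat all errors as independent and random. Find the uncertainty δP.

Sums and differences: (δP)² = Σ (cᵢ δxᵢ)².
  (2·δa)² = 108;  (2·δb)² = 1.21
δP = √(109) = 10.5 mm

10.5 mm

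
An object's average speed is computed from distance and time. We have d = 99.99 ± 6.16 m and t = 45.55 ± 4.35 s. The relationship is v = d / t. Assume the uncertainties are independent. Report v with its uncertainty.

v is a product of powers, so relative uncertainties combine in quadrature:
  (1·δd/d)² = (1×0.0616)² = 0.00380;  (-1·δt/t)² = (-1×0.0955)² = 0.00912
δv/v = √(0.0129) = 0.114
v = 2.195 m/s, so δv = 0.114 × 2.195 = 0.249 m/s.

2.195 ± 0.249 m/s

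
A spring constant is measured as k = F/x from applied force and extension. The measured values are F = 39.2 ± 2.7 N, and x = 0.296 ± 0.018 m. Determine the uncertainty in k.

12.2 N/m

k is a product of powers, so relative uncertainties combine in quadrature:
  (1·δF/F)² = (1×0.0689)² = 0.00474;  (-1·δx/x)² = (-1×0.0608)² = 0.00370
δk/k = √(0.00844) = 0.0919
k = 132 N/m, so δk = 0.0919 × 132 = 12.2 N/m.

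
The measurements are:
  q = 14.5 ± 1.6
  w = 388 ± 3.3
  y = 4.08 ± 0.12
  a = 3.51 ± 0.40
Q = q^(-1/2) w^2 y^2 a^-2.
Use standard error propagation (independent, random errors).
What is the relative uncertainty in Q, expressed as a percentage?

24.2%

Since Q is a product/quotient, work with relative uncertainties:
  (−½·δq/q)² = (-0.5×0.110)² = 0.00304;  (2·δw/w)² = (2×0.00851)² = 0.000289;  (2·δy/y)² = (2×0.0294)² = 0.00346;  (-2·δa/a)² = (-2×0.114)² = 0.0519
δQ/Q = √(0.0587) = 0.242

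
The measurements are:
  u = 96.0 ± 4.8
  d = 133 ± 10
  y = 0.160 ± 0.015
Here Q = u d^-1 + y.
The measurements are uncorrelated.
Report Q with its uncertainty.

Let p = u·d^-1 = 0.722. δp/p = √((1·δu/u)² + (-1·δd/d)²) = √(0.00250 + 0.00565) = 0.0903, so δp = 0.0652.
Q = p + y: δQ = √(δp² + δy²) = √(0.00425 + 0.000225) = 0.0669
Q = 0.882.

0.882 ± 0.0669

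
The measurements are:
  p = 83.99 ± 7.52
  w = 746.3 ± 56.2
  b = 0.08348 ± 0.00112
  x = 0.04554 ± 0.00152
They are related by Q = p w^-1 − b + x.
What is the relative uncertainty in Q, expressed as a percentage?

17.8%

Let h = p·w^-1 = 0.1125. δh/h = √((1·δp/p)² + (-1·δw/w)²) = √(0.00802 + 0.00567) = 0.117, so δh = 0.0132.
Q = h − b + x: δQ = √(δh² + δb² + δx²) = √(0.000173 + 1.25e-06 + 2.31e-06) = 0.0133
Q = 0.07460, so δQ/Q = 0.0133/0.07460 = 0.178.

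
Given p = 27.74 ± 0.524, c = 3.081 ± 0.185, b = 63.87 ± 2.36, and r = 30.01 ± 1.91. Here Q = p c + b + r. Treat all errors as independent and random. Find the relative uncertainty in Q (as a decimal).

Let w = p·c = 85.47. δw/w = √((1·δp/p)² + (1·δc/c)²) = √(0.000357 + 0.00361) = 0.0629, so δw = 5.38.
Q = w + b + r: δQ = √(δw² + δb² + δr²) = √(28.9 + 5.57 + 3.65) = 6.18
Q = 179.3, so δQ/Q = 6.18/179.3 = 0.0344.

0.0344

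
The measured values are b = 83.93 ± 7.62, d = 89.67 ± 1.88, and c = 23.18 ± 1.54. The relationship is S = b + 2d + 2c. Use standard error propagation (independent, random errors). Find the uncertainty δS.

9.04

For a sum/difference, combine absolute errors in quadrature:
  (δb)² = 58.1;  (2·δd)² = 14.1;  (2·δc)² = 9.49
δS = √(81.7) = 9.04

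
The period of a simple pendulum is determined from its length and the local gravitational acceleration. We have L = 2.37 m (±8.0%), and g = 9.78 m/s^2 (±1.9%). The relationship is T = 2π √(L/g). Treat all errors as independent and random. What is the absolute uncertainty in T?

0.127 s

Each factor contributes (exponent × relative error)² to (δT/T)²:
  (½·δL/L)² = (0.5×0.0800)² = 0.00160;  (−½·δg/g)² = (-0.5×0.0190)² = 9.02e-05
δT/T = √(0.00169) = 0.0411
T = 3.09 s, so δT = 0.0411 × 3.09 = 0.127 s.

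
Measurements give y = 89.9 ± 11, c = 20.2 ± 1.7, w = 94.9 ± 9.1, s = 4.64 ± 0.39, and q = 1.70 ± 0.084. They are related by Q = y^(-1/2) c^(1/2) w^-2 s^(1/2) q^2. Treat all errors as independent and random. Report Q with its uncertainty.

(3.28 ± 0.760) × 10^-4

Each factor contributes (exponent × relative error)² to (δQ/Q)²:
  (−½·δy/y)² = (-0.5×0.122)² = 0.00374;  (½·δc/c)² = (0.5×0.0842)² = 0.00177;  (-2·δw/w)² = (-2×0.0959)² = 0.0368;  (½·δs/s)² = (0.5×0.0841)² = 0.00177;  (2·δq/q)² = (2×0.0494)² = 0.00977
δQ/Q = √(0.0538) = 0.232
Q = 0.000328, so δQ = 0.232 × 0.000328 = 7.6e-05.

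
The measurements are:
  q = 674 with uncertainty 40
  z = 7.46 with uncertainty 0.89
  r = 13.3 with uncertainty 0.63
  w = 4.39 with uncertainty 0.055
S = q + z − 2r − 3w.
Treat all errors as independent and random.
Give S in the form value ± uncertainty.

Each term contributes (cᵢ δxᵢ)² to (δS)²:
  (δq)² = 1600;  (δz)² = 0.792;  (2·δr)² = 1.59;  (3·δw)² = 0.0272
δS = √(1600) = 40.0
S = 642.

642 ± 40.0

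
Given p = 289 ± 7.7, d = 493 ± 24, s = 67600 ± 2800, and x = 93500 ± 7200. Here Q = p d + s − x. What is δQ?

Let w = p·d = 1.42e+05. δw/w = √((1·δp/p)² + (1·δd/d)²) = √(0.000710 + 0.00237) = 0.0555, so δw = 7910.
Q = w + s − x: δQ = √(δw² + δs² + δx²) = √(6.25e+07 + 7.84e+06 + 5.18e+07) = 11100

11100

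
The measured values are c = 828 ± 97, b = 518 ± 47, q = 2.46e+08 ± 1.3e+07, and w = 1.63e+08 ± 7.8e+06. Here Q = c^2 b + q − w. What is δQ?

Let p = c^2·b = 3.55e+08. δp/p = √((2·δc/c)² + (1·δb/b)²) = √(0.0549 + 0.00823) = 0.251, so δp = 8.92e+07.
Q = p + q − w: δQ = √(δp² + δq² + δw²) = √(7.96e+15 + 1.69e+14 + 6.08e+13) = 9.05e+07

9.05e+07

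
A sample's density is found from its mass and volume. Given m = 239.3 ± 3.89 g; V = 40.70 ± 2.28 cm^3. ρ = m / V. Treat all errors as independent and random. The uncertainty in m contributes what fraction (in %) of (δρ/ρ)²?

7.77%

(δρ/ρ)² = (1·δm/m)² + (-1·δV/V)²
  m term: (1×0.0163)² = 0.000264
  V term: (-1×0.0560)² = 0.00314
Total = 0.00340. Share from m = 0.000264/0.00340 = 0.0777.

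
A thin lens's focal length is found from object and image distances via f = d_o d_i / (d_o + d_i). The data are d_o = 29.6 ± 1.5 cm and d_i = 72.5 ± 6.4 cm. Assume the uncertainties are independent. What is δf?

0.928 cm

∂f/∂d_o = (d_i/(d_o+d_i))² = 0.504;  ∂f/∂d_i = (d_o/(d_o+d_i))² = 0.0840
δf = √((∂f/∂d_o · δd_o)² + (∂f/∂d_i · δd_i)²) = √(0.572 + 0.289) = 0.928 cm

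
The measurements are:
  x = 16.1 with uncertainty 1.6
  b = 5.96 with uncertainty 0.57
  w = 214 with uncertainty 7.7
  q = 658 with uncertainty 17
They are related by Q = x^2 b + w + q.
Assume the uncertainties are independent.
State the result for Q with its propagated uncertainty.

2420 ± 341

Let p = x^2·b = 1540. δp/p = √((2·δx/x)² + (1·δb/b)²) = √(0.0395 + 0.00915) = 0.221, so δp = 341.
Q = p + w + q: δQ = √(δp² + δw² + δq²) = √(1.16e+05 + 59.3 + 289) = 341
Q = 2420.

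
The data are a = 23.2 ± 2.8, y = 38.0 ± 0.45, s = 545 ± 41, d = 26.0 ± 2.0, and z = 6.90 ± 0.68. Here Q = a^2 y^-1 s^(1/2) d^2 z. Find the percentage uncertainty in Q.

Relative error in a monomial: (δQ/Q)² = Σ (nᵢ · δxᵢ/xᵢ)².
  (2·δa/a)² = (2×0.121)² = 0.0583;  (-1·δy/y)² = (-1×0.0118)² = 0.000140;  (½·δs/s)² = (0.5×0.0752)² = 0.00141;  (2·δd/d)² = (2×0.0769)² = 0.0237;  (1·δz/z)² = (1×0.0986)² = 0.00971
δQ/Q = √(0.0932) = 0.305

30.5%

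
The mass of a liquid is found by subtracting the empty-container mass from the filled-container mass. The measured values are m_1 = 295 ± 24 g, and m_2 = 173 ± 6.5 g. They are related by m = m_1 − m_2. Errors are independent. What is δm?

24.9 g

Each term contributes (cᵢ δxᵢ)² to (δm)²:
  (δm_1)² = 576;  (δm_2)² = 42.2
δm = √(618) = 24.9 g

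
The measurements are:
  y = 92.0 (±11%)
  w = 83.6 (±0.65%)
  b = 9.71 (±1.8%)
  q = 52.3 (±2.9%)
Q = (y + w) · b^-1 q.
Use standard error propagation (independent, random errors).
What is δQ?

Let u = y + w = 176. δu = √(δy² + δw²) = √(102 + 0.295) = 10.1, so δu/u = 0.0577.
Q is then a monomial in u, b, q:
δQ/Q = √((δu/u)² + (-1·δb/b)² + (1·δq/q)²) = √(0.00333 + 0.000324 + 0.000841) = 0.0671
Q = 946, so δQ = 0.0671 × 946 = 63.4.

63.4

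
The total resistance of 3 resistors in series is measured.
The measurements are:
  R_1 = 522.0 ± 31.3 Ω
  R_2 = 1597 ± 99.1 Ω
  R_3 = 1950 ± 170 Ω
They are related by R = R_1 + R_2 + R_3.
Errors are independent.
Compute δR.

199 Ω

R is a linear combination, so absolute uncertainties add in quadrature:
  (δR_1)² = 980;  (δR_2)² = 9820;  (δR_3)² = 28900
δR = √(39700) = 199 Ω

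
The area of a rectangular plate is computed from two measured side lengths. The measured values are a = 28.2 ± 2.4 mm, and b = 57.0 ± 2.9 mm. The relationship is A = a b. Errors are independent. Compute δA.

159 mm^2

Each factor contributes (exponent × relative error)² to (δA/A)²:
  (1·δa/a)² = (1×0.0851)² = 0.00724;  (1·δb/b)² = (1×0.0509)² = 0.00259
δA/A = √(0.00983) = 0.0992
A = 1610 mm^2, so δA = 0.0992 × 1610 = 159 mm^2.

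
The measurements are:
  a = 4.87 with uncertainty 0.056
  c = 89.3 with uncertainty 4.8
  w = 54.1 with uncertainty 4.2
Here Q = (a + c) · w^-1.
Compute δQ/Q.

0.0929

Let u = a + c = 94.2. δu = √(δa² + δc²) = √(0.00314 + 23.0) = 4.80, so δu/u = 0.0510.
Q is then a monomial in u, w:
δQ/Q = √((δu/u)² + (-1·δw/w)²) = √(0.00260 + 0.00603) = 0.0929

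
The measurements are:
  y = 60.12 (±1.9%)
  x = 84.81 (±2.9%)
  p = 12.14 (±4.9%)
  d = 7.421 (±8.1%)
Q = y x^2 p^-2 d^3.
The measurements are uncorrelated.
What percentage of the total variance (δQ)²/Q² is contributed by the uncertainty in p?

13.3%

(δQ/Q)² = (1·δy/y)² + (2·δx/x)² + (-2·δp/p)² + (3·δd/d)²
  y term: (1×0.0190)² = 0.000361
  x term: (2×0.0290)² = 0.00336
  p term: (-2×0.0490)² = 0.00960
  d term: (3×0.0810)² = 0.0590
Total = 0.0724. Share from p = 0.00960/0.0724 = 0.133.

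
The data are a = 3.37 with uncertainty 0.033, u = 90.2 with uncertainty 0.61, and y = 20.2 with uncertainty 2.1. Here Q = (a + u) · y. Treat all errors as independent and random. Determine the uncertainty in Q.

Let w = a + u = 93.6. δw = √(δa² + δu²) = √(0.00109 + 0.372) = 0.611, so δw/w = 0.00653.
Q is then a monomial in w, y:
δQ/Q = √((δw/w)² + (1·δy/y)²) = √(4.26e-05 + 0.0108) = 0.104
Q = 1890, so δQ = 0.104 × 1890 = 197.

197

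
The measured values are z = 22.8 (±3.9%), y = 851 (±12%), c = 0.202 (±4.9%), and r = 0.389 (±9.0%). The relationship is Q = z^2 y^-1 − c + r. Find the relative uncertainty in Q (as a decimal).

Let p = z^2·y^-1 = 0.611. δp/p = √((2·δz/z)² + (-1·δy/y)²) = √(0.00608 + 0.0144) = 0.143, so δp = 0.0874.
Q = p − c + r: δQ = √(δp² + δc² + δr²) = √(0.00764 + 9.8e-05 + 0.00123) = 0.0947
Q = 0.798, so δQ/Q = 0.0947/0.798 = 0.119.

0.119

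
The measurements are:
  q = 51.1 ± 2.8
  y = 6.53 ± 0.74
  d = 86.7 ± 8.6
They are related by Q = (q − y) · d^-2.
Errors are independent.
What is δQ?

Let u = q − y = 44.6. δu = √(δq² + δy²) = √(7.84 + 0.548) = 2.90, so δu/u = 0.0650.
Q is then a monomial in u, d:
δQ/Q = √((δu/u)² + (-2·δd/d)²) = √(0.00422 + 0.0394) = 0.209
Q = 0.00593, so δQ = 0.209 × 0.00593 = 0.00124.

0.00124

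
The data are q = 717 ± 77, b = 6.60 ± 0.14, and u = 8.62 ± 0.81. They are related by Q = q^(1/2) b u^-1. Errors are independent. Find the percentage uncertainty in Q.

11.0%

Each factor contributes (exponent × relative error)² to (δQ/Q)²:
  (½·δq/q)² = (0.5×0.107)² = 0.00288;  (1·δb/b)² = (1×0.0212)² = 0.000450;  (-1·δu/u)² = (-1×0.0940)² = 0.00883
δQ/Q = √(0.0122) = 0.110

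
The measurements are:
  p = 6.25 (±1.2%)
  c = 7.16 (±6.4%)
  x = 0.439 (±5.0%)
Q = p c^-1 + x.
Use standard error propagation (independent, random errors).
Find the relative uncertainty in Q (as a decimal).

Let w = p·c^-1 = 0.873. δw/w = √((1·δp/p)² + (-1·δc/c)²) = √(0.000144 + 0.00410) = 0.0651, so δw = 0.0568.
Q = w + x: δQ = √(δw² + δx²) = √(0.00323 + 0.000482) = 0.0609
Q = 1.31, so δQ/Q = 0.0609/1.31 = 0.0464.

0.0464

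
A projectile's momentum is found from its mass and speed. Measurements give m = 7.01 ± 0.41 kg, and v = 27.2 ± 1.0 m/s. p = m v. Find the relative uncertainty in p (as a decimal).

0.0691

Products/powers → add relative errors in quadrature, weighted by exponent:
  (1·δm/m)² = (1×0.0585)² = 0.00342;  (1·δv/v)² = (1×0.0368)² = 0.00135
δp/p = √(0.00477) = 0.0691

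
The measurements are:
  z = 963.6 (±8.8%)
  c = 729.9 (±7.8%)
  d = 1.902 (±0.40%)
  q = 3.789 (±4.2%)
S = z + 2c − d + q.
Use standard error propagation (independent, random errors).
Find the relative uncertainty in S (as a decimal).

0.0585

For a sum/difference, combine absolute errors in quadrature:
  (δz)² = 7190;  (2·δc)² = 13000;  (δd)² = 5.79e-05;  (δq)² = 0.0253
δS = √(20200) = 142
S = 2425, so δS/S = 142/2425 = 0.0585.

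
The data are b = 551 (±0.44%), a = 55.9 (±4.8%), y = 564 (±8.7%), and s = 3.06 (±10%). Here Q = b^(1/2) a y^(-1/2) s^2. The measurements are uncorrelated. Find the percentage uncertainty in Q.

Q is a product of powers, so relative uncertainties combine in quadrature:
  (½·δb/b)² = (0.5×0.00440)² = 4.84e-06;  (1·δa/a)² = (1×0.0480)² = 0.00230;  (−½·δy/y)² = (-0.5×0.0870)² = 0.00189;  (2·δs/s)² = (2×0.100)² = 0.0400
δQ/Q = √(0.0442) = 0.210

21.0%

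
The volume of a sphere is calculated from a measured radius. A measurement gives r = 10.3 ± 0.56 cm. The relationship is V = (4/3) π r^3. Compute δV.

V ∝ r^3, so δV/V = |3| · δr/r = 3 × 0.0544 = 0.163.
V = 4580 cm^3, so δV = 0.163 × 4580 = 747 cm^3.

747 cm^3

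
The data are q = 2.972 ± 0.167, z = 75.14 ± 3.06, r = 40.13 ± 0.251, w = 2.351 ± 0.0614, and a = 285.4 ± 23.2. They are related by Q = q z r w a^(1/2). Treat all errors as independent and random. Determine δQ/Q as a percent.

Since Q is a product/quotient, work with relative uncertainties:
  (1·δq/q)² = (1×0.0562)² = 0.00316;  (1·δz/z)² = (1×0.0407)² = 0.00166;  (1·δr/r)² = (1×0.00625)² = 3.91e-05;  (1·δw/w)² = (1×0.0261)² = 0.000682;  (½·δa/a)² = (0.5×0.0813)² = 0.00165
δQ/Q = √(0.00719) = 0.0848

8.48%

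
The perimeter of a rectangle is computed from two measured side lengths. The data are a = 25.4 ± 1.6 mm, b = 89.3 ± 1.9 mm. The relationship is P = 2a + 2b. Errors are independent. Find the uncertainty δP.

For a sum/difference, combine absolute errors in quadrature:
  (2·δa)² = 10.2;  (2·δb)² = 14.4
δP = √(24.7) = 4.97 mm

4.97 mm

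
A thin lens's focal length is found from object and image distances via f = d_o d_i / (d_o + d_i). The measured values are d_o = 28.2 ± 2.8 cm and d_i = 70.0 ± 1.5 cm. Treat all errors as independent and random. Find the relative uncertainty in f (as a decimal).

0.0710

∂f/∂d_o = (d_i/(d_o+d_i))² = 0.508;  ∂f/∂d_i = (d_o/(d_o+d_i))² = 0.0825
δf = √((∂f/∂d_o · δd_o)² + (∂f/∂d_i · δd_i)²) = √(2.02 + 0.0153) = 1.43 cm
f = 20.1 cm, so δf/f = 1.43/20.1 = 0.0710.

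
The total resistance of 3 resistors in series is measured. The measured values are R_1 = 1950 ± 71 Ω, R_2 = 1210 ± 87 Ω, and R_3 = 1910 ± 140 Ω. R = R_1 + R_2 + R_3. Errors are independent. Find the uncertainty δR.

179 Ω

Absolute uncertainties add in quadrature for a linear combination:
  (δR_1)² = 5040;  (δR_2)² = 7570;  (δR_3)² = 19600
δR = √(32200) = 179 Ω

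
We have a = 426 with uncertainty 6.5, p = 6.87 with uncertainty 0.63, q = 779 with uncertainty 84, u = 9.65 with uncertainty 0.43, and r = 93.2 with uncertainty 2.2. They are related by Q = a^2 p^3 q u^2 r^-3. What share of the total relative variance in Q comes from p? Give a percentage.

74.8%

(δQ/Q)² = (2·δa/a)² + (3·δp/p)² + (1·δq/q)² + (2·δu/u)² + (-3·δr/r)²
  a term: (2×0.0153)² = 0.000931
  p term: (3×0.0917)² = 0.0757
  q term: (1×0.108)² = 0.0116
  u term: (2×0.0446)² = 0.00794
  r term: (-3×0.0236)² = 0.00501
Total = 0.101. Share from p = 0.0757/0.101 = 0.748.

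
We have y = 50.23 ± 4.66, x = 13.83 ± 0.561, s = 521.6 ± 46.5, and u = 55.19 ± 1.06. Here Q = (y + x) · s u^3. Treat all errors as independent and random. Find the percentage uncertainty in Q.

Let w = y + x = 64.06. δw = √(δy² + δx²) = √(21.7 + 0.315) = 4.69, so δw/w = 0.0733.
Q is then a monomial in w, s, u:
δQ/Q = √((δw/w)² + (1·δs/s)² + (3·δu/u)²) = √(0.00537 + 0.00795 + 0.00332) = 0.129

12.9%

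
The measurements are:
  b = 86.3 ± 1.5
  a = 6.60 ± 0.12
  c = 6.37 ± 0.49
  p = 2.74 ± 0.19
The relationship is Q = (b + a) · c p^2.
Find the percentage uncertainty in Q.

15.9%

Let u = b + a = 92.9. δu = √(δb² + δa²) = √(2.25 + 0.0144) = 1.50, so δu/u = 0.0162.
Q is then a monomial in u, c, p:
δQ/Q = √((δu/u)² + (1·δc/c)² + (2·δp/p)²) = √(0.000262 + 0.00592 + 0.0192) = 0.159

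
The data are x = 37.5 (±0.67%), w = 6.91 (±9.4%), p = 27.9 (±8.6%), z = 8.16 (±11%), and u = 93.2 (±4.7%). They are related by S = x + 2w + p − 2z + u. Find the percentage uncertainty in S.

3.50%

S is a linear combination, so absolute uncertainties add in quadrature:
  (δx)² = 0.0631;  (2·δw)² = 1.69;  (δp)² = 5.76;  (2·δz)² = 3.22;  (δu)² = 19.2
δS = √(29.9) = 5.47
S = 156, so δS/S = 5.47/156 = 0.0350.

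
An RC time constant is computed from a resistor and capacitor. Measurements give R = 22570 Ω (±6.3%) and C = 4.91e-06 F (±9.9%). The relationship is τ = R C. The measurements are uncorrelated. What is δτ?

Products/powers → add relative errors in quadrature, weighted by exponent:
  (1·δR/R)² = (1×0.0630)² = 0.00397;  (1·δC/C)² = (1×0.0990)² = 0.00980
δτ/τ = √(0.0138) = 0.117
τ = 0.1108 s, so δτ = 0.117 × 0.1108 = 0.0130 s.

0.0130 s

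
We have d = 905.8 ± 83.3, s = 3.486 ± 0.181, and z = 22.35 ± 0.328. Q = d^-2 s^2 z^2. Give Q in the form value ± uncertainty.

0.007399 ± 0.00158

Products/powers → add relative errors in quadrature, weighted by exponent:
  (-2·δd/d)² = (-2×0.0920)² = 0.0338;  (2·δs/s)² = (2×0.0519)² = 0.0108;  (2·δz/z)² = (2×0.0147)² = 0.000861
δQ/Q = √(0.0455) = 0.213
Q = 0.007399, so δQ = 0.213 × 0.007399 = 0.00158.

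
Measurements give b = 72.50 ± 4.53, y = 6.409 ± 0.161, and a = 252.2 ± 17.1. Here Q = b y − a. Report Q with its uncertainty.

212.5 ± 35.7

Let p = b·y = 464.7. δp/p = √((1·δb/b)² + (1·δy/y)²) = √(0.00390 + 0.000631) = 0.0673, so δp = 31.3.
Q = p − a: δQ = √(δp² + δa²) = √(979 + 292) = 35.7
Q = 212.5.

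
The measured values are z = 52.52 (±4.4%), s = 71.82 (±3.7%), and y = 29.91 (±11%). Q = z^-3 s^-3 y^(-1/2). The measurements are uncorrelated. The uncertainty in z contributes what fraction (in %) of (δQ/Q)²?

53.2%

(δQ/Q)² = (-3·δz/z)² + (-3·δs/s)² + (−½·δy/y)²
  z term: (-3×0.0440)² = 0.0174
  s term: (-3×0.0370)² = 0.0123
  y term: (-0.5×0.110)² = 0.00303
Total = 0.0328. Share from z = 0.0174/0.0328 = 0.532.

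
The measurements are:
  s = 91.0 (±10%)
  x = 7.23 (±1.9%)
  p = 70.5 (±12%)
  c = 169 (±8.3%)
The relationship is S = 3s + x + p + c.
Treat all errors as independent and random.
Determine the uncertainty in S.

31.8

S is a linear combination, so absolute uncertainties add in quadrature:
  (3·δs)² = 745;  (δx)² = 0.0189;  (δp)² = 71.6;  (δc)² = 197
δS = √(1010) = 31.8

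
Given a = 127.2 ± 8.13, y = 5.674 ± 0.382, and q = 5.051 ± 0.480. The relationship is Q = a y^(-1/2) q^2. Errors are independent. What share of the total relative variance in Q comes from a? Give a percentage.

(δQ/Q)² = (1·δa/a)² + (−½·δy/y)² + (2·δq/q)²
  a term: (1×0.0639)² = 0.00409
  y term: (-0.5×0.0673)² = 0.00113
  q term: (2×0.0950)² = 0.0361
Total = 0.0413. Share from a = 0.00409/0.0413 = 0.0988.

9.88%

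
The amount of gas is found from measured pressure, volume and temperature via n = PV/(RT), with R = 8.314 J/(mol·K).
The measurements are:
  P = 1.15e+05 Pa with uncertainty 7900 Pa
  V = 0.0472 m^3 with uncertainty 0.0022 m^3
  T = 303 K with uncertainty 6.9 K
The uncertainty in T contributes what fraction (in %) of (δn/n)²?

7.00%

(δn/n)² = (1·δP/P)² + (1·δV/V)² + (-1·δT/T)²
  P term: (1×0.0687)² = 0.00472
  V term: (1×0.0466)² = 0.00217
  T term: (-1×0.0228)² = 0.000519
Total = 0.00741. Share from T = 0.000519/0.00741 = 0.0700.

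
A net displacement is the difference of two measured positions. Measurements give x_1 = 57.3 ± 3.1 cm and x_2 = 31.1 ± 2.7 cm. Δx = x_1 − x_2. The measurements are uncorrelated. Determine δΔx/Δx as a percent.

15.7%

Absolute uncertainties add in quadrature for a linear combination:
  (δx_1)² = 9.61;  (δx_2)² = 7.29
δΔx = √(16.9) = 4.11 cm
Δx = 26.2 cm, so δΔx/Δx = 4.11/26.2 = 0.157.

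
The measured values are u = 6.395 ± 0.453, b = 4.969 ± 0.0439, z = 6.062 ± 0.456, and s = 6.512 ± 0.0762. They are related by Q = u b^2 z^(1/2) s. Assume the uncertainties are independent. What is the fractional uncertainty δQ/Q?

0.0830

Q is a product of powers, so relative uncertainties combine in quadrature:
  (1·δu/u)² = (1×0.0708)² = 0.00502;  (2·δb/b)² = (2×0.00883)² = 0.000312;  (½·δz/z)² = (0.5×0.0752)² = 0.00141;  (1·δs/s)² = (1×0.0117)² = 0.000137
δQ/Q = √(0.00688) = 0.0830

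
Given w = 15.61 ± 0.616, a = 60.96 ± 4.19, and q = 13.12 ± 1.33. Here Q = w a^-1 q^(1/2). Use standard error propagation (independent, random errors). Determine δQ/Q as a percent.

For a monomial Q ∝ w, a^-1, q^(1/2), fractional errors add in quadrature:
  (1·δw/w)² = (1×0.0395)² = 0.00156;  (-1·δa/a)² = (-1×0.0687)² = 0.00472;  (½·δq/q)² = (0.5×0.101)² = 0.00257
δQ/Q = √(0.00885) = 0.0941

9.41%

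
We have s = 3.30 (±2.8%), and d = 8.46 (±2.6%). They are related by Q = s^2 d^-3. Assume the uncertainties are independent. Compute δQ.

0.00173

Since Q is a product/quotient, work with relative uncertainties:
  (2·δs/s)² = (2×0.0280)² = 0.00314;  (-3·δd/d)² = (-3×0.0260)² = 0.00608
δQ/Q = √(0.00922) = 0.0960
Q = 0.0180, so δQ = 0.0960 × 0.0180 = 0.00173.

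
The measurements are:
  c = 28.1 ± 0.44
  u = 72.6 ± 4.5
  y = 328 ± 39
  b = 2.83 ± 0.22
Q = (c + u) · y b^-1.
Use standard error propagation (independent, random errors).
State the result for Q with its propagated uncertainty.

Let w = c + u = 101. δw = √(δc² + δu²) = √(0.194 + 20.2) = 4.52, so δw/w = 0.0449.
Q is then a monomial in w, y, b:
δQ/Q = √((δw/w)² + (1·δy/y)² + (-1·δb/b)²) = √(0.00202 + 0.0141 + 0.00604) = 0.149
Q = 11700, so δQ = 0.149 × 11700 = 1740.

11700 ± 1740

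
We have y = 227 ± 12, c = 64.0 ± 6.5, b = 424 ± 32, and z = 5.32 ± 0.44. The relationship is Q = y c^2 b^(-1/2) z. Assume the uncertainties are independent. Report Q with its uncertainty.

Since Q is a product/quotient, work with relative uncertainties:
  (1·δy/y)² = (1×0.0529)² = 0.00279;  (2·δc/c)² = (2×0.102)² = 0.0413;  (−½·δb/b)² = (-0.5×0.0755)² = 0.00142;  (1·δz/z)² = (1×0.0827)² = 0.00684
δQ/Q = √(0.0523) = 0.229
Q = 2.4e+05, so δQ = 0.229 × 2.4e+05 = 54900.

(2.40 ± 0.549) × 10^5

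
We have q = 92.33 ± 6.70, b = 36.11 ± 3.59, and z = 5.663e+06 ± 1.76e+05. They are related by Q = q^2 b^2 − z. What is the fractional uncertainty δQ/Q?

0.503

Let p = q^2·b^2 = 1.112e+07. δp/p = √((2·δq/q)² + (2·δb/b)²) = √(0.0211 + 0.0395) = 0.246, so δp = 2.74e+06.
Q = p − z: δQ = √(δp² + δz²) = √(7.49e+12 + 3.1e+10) = 2.74e+06
Q = 5.453e+06, so δQ/Q = 2.74e+06/5.453e+06 = 0.503.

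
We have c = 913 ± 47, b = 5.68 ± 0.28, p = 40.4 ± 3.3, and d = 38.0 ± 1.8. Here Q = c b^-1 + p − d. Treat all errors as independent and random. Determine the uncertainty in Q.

Let w = c·b^-1 = 161. δw/w = √((1·δc/c)² + (-1·δb/b)²) = √(0.00265 + 0.00243) = 0.0713, so δw = 11.5.
Q = w + p − d: δQ = √(δw² + δp² + δd²) = √(131 + 10.9 + 3.24) = 12.1

12.1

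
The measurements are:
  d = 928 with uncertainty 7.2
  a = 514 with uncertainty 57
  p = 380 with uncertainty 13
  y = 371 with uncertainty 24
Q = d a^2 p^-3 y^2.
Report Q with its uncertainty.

(6.15 ± 1.70) × 10^5

Since Q is a product/quotient, work with relative uncertainties:
  (1·δd/d)² = (1×0.00776)² = 6.02e-05;  (2·δa/a)² = (2×0.111)² = 0.0492;  (-3·δp/p)² = (-3×0.0342)² = 0.0105;  (2·δy/y)² = (2×0.0647)² = 0.0167
δQ/Q = √(0.0765) = 0.277
Q = 6.15e+05, so δQ = 0.277 × 6.15e+05 = 1.7e+05.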